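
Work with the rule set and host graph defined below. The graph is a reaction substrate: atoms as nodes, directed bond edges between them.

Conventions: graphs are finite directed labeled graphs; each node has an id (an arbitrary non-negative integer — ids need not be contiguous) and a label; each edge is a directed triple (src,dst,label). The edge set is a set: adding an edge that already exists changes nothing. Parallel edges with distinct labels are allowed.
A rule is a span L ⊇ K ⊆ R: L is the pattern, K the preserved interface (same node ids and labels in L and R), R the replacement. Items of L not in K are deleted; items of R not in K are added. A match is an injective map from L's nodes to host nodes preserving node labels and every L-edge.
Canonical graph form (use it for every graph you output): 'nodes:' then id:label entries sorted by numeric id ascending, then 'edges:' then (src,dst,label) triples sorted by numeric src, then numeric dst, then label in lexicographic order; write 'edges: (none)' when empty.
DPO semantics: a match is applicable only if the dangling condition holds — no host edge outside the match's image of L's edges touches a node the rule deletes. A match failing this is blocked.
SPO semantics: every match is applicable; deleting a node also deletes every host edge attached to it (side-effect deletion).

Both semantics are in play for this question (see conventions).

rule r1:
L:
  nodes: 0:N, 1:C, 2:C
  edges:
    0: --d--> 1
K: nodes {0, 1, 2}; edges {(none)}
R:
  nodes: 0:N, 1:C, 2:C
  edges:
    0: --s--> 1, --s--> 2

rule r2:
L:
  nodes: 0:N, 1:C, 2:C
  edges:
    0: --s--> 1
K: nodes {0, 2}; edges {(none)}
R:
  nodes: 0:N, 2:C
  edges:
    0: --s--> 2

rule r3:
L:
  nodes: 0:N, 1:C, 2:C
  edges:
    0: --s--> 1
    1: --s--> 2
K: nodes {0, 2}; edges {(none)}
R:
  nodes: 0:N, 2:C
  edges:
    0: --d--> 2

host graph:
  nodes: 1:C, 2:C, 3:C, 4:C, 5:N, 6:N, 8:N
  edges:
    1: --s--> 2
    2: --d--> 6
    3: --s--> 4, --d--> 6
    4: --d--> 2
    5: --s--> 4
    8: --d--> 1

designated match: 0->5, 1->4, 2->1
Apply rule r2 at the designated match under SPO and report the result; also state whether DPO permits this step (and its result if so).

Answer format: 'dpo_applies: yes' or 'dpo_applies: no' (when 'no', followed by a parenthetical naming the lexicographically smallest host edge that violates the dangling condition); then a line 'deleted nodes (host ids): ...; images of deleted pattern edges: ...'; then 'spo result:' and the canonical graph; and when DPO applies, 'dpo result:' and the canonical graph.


dpo_applies: no
(the rule deletes node 4, which keeps host edge (3,4,s) outside the match image — the dangling condition fails, DPO blocks; SPO proceeds and side-deletes such edges)
deleted nodes (host ids): 4; images of deleted pattern edges: (5,4,s)
spo result:
nodes: 1:C, 2:C, 3:C, 5:N, 6:N, 8:N
edges: (1,2,s); (2,6,d); (3,6,d); (5,1,s); (8,1,d)


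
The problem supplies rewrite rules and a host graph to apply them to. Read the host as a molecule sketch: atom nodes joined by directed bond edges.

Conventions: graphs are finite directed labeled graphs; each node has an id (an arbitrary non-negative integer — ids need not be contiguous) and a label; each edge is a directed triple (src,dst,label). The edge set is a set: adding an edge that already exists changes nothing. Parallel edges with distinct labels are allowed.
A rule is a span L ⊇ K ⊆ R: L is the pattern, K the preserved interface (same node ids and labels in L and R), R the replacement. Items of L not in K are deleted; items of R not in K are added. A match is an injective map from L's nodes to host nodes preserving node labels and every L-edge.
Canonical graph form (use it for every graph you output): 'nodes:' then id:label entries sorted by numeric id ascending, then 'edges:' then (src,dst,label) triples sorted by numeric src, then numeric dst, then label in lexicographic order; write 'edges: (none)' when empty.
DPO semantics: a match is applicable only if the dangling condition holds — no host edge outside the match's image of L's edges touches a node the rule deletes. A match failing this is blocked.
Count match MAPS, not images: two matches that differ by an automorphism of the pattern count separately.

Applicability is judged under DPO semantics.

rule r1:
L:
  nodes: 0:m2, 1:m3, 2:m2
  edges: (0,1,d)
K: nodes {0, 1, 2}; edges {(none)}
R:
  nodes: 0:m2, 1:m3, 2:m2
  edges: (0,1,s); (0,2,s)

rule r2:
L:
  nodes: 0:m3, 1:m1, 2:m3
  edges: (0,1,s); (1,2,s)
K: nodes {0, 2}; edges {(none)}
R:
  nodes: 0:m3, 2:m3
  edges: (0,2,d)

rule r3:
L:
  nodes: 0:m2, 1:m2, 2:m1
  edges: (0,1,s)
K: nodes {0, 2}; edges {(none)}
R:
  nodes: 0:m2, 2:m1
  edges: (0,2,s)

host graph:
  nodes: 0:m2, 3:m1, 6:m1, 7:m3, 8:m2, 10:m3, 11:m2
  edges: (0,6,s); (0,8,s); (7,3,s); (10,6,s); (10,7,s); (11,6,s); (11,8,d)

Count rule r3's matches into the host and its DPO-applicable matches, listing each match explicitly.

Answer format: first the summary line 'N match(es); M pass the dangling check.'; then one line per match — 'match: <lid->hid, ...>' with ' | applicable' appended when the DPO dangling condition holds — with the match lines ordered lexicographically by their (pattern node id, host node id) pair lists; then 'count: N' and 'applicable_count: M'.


2 match(es); 0 pass the dangling check.
match: 0->0, 1->8, 2->3
match: 0->0, 1->8, 2->6
count: 2
applicable_count: 0


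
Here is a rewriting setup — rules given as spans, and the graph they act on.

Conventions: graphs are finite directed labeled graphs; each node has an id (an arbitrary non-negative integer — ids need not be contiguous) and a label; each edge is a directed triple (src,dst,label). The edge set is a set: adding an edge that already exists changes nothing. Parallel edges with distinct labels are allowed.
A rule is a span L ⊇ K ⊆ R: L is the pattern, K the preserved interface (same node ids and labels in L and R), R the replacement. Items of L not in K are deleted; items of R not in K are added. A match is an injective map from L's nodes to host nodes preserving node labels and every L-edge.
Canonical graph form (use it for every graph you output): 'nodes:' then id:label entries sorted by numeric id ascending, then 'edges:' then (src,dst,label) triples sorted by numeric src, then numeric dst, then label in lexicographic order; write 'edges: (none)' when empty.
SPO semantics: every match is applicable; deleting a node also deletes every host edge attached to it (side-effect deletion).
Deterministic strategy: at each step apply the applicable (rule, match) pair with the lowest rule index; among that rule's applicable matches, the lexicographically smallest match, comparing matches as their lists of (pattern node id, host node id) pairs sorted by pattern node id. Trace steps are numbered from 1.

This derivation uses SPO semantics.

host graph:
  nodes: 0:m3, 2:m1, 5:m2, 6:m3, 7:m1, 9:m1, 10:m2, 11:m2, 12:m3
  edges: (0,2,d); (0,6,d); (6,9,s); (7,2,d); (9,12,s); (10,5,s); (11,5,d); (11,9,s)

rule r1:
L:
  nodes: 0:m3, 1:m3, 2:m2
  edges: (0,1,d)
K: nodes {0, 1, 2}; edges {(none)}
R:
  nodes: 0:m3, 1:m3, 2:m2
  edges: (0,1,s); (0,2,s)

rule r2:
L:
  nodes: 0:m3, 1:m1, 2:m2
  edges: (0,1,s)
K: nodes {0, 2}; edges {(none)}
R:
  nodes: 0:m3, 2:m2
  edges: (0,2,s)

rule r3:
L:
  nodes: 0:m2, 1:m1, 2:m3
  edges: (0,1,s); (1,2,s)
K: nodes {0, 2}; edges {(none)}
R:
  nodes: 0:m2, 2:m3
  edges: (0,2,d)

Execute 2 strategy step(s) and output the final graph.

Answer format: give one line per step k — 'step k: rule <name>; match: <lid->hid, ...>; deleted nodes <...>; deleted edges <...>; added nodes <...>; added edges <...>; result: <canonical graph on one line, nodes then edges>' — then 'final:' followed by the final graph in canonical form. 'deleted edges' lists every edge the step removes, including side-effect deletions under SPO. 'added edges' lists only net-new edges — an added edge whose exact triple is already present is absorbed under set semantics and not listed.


step 1: rule r1; match: 0->0, 1->6, 2->5; deleted nodes (none); deleted edges (0,6,d); added nodes (none); added edges (0,5,s); (0,6,s); result: nodes: 0:m3, 2:m1, 5:m2, 6:m3, 7:m1, 9:m1, 10:m2, 11:m2, 12:m3 edges: (0,2,d); (0,5,s); (0,6,s); (6,9,s); (7,2,d); (9,12,s); (10,5,s); (11,5,d); (11,9,s)
step 2: rule r2; match: 0->6, 1->9, 2->5; deleted nodes 9; deleted edges (6,9,s); (9,12,s); (11,9,s); added nodes (none); added edges (6,5,s); result: nodes: 0:m3, 2:m1, 5:m2, 6:m3, 7:m1, 10:m2, 11:m2, 12:m3 edges: (0,2,d); (0,5,s); (0,6,s); (6,5,s); (7,2,d); (10,5,s); (11,5,d)
final:
nodes: 0:m3, 2:m1, 5:m2, 6:m3, 7:m1, 10:m2, 11:m2, 12:m3
edges: (0,2,d); (0,5,s); (0,6,s); (6,5,s); (7,2,d); (10,5,s); (11,5,d)


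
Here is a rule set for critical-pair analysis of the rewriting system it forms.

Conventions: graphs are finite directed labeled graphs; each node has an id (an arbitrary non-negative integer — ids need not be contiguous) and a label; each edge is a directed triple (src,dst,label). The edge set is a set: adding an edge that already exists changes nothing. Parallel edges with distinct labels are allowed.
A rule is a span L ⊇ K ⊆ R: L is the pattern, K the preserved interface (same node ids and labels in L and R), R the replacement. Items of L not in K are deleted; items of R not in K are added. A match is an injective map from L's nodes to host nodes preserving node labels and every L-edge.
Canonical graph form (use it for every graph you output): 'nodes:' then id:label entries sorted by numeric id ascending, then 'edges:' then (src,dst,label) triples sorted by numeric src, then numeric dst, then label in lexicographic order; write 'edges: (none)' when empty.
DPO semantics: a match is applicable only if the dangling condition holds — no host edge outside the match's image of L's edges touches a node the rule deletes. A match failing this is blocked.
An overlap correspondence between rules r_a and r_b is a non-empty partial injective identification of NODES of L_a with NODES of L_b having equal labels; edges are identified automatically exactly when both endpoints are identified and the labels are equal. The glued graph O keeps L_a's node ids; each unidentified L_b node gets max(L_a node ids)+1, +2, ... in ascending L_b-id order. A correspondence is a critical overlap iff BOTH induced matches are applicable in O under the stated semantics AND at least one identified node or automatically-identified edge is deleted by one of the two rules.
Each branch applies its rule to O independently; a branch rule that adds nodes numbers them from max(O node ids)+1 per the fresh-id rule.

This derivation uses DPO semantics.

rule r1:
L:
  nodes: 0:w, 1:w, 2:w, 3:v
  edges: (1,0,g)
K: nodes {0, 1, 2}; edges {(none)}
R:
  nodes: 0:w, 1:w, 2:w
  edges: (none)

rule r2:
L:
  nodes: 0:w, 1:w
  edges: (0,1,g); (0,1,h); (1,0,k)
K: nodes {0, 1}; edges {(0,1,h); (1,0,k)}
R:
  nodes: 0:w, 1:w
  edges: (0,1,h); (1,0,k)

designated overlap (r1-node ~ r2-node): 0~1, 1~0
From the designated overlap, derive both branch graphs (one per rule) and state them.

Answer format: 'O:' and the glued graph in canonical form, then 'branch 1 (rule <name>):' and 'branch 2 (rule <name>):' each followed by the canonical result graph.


O:
nodes: 0:w, 1:w, 2:w, 3:v
edges: (0,1,k); (1,0,g); (1,0,h)
branch 1 (rule r1):
nodes: 0:w, 1:w, 2:w
edges: (0,1,k); (1,0,h)
branch 2 (rule r2):
nodes: 0:w, 1:w, 2:w, 3:v
edges: (0,1,k); (1,0,h)


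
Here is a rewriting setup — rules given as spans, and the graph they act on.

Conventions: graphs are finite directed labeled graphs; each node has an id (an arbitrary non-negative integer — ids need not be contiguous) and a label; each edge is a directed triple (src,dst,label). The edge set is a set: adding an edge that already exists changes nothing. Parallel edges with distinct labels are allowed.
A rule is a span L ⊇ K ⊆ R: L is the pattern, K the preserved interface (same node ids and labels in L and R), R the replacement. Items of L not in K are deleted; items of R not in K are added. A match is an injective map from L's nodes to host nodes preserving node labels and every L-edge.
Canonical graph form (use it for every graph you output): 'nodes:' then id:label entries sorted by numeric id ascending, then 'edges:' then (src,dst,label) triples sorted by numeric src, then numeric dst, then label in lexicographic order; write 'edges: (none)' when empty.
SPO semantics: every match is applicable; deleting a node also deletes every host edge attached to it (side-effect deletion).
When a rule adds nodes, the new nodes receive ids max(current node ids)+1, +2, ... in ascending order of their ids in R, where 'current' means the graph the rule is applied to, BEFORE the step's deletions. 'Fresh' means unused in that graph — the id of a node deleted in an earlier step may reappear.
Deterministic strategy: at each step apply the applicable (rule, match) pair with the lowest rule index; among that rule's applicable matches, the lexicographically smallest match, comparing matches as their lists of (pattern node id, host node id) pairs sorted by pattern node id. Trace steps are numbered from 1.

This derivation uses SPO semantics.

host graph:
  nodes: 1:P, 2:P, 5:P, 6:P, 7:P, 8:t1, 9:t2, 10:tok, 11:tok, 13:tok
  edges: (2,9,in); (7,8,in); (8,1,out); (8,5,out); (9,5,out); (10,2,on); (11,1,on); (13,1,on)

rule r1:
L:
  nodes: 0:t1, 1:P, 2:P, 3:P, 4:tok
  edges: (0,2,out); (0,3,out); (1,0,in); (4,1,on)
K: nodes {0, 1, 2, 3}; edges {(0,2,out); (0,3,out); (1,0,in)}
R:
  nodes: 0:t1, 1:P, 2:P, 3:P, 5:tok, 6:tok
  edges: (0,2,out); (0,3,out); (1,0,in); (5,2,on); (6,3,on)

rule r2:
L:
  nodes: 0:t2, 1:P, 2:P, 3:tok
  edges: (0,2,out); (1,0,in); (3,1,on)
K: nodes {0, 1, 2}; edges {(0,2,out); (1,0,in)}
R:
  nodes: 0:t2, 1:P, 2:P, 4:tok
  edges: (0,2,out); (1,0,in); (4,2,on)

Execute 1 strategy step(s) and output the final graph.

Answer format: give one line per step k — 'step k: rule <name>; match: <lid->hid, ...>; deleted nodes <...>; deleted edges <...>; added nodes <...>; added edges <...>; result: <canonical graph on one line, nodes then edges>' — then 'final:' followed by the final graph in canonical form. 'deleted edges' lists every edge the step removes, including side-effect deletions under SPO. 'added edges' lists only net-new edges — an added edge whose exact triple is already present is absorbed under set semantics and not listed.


step 1: rule r2; match: 0->9, 1->2, 2->5, 3->10; deleted nodes 10; deleted edges (10,2,on); added nodes 14; added edges (14,5,on); result: nodes: 1:P, 2:P, 5:P, 6:P, 7:P, 8:t1, 9:t2, 11:tok, 13:tok, 14:tok edges: (2,9,in); (7,8,in); (8,1,out); (8,5,out); (9,5,out); (11,1,on); (13,1,on); (14,5,on)
final:
nodes: 1:P, 2:P, 5:P, 6:P, 7:P, 8:t1, 9:t2, 11:tok, 13:tok, 14:tok
edges: (2,9,in); (7,8,in); (8,1,out); (8,5,out); (9,5,out); (11,1,on); (13,1,on); (14,5,on)


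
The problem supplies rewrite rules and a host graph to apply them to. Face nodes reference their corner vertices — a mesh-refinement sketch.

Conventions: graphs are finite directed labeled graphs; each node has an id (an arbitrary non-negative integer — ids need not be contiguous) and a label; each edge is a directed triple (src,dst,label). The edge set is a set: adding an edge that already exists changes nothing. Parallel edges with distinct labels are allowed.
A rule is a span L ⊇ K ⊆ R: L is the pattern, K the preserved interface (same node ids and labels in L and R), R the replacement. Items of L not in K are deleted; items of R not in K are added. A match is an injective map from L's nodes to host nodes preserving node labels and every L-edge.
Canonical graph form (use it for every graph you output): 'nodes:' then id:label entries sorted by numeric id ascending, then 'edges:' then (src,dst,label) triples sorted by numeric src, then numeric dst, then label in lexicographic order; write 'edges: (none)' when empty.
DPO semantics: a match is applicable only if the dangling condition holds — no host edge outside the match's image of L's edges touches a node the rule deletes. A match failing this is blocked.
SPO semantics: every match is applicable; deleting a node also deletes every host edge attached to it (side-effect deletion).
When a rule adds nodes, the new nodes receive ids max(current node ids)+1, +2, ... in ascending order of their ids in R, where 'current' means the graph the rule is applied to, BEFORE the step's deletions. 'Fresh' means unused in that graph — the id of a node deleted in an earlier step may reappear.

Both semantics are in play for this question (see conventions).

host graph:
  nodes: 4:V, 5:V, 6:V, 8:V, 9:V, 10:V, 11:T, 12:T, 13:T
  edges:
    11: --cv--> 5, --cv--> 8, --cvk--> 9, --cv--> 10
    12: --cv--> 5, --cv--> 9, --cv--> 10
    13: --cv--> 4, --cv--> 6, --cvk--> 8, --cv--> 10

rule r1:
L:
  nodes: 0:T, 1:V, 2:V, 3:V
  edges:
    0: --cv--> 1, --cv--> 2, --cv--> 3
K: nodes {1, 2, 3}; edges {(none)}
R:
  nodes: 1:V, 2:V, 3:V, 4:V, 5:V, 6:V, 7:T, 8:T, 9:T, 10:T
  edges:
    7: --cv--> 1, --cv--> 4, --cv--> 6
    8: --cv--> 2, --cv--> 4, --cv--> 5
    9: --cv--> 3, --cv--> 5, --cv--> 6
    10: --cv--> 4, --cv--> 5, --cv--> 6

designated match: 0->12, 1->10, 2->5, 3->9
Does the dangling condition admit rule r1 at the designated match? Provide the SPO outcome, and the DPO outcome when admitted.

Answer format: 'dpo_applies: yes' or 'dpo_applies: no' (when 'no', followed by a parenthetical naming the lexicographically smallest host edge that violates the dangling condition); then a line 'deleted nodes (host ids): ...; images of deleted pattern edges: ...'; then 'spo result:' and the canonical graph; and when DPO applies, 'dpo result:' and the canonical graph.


dpo_applies: yes
deleted nodes (host ids): 12; images of deleted pattern edges: (12,5,cv); (12,9,cv); (12,10,cv)
spo result:
nodes: 4:V, 5:V, 6:V, 8:V, 9:V, 10:V, 11:T, 13:T, 14:V, 15:V, 16:V, 17:T, 18:T, 19:T, 20:T
edges: (11,5,cv); (11,8,cv); (11,9,cvk); (11,10,cv); (13,4,cv); (13,6,cv); (13,8,cvk); (13,10,cv); (17,10,cv); (17,14,cv); (17,16,cv); (18,5,cv); (18,14,cv); (18,15,cv); (19,9,cv); (19,15,cv); (19,16,cv); (20,14,cv); (20,15,cv); (20,16,cv)
dpo result:
nodes: 4:V, 5:V, 6:V, 8:V, 9:V, 10:V, 11:T, 13:T, 14:V, 15:V, 16:V, 17:T, 18:T, 19:T, 20:T
edges: (11,5,cv); (11,8,cv); (11,9,cvk); (11,10,cv); (13,4,cv); (13,6,cv); (13,8,cvk); (13,10,cv); (17,10,cv); (17,14,cv); (17,16,cv); (18,5,cv); (18,14,cv); (18,15,cv); (19,9,cv); (19,15,cv); (19,16,cv); (20,14,cv); (20,15,cv); (20,16,cv)


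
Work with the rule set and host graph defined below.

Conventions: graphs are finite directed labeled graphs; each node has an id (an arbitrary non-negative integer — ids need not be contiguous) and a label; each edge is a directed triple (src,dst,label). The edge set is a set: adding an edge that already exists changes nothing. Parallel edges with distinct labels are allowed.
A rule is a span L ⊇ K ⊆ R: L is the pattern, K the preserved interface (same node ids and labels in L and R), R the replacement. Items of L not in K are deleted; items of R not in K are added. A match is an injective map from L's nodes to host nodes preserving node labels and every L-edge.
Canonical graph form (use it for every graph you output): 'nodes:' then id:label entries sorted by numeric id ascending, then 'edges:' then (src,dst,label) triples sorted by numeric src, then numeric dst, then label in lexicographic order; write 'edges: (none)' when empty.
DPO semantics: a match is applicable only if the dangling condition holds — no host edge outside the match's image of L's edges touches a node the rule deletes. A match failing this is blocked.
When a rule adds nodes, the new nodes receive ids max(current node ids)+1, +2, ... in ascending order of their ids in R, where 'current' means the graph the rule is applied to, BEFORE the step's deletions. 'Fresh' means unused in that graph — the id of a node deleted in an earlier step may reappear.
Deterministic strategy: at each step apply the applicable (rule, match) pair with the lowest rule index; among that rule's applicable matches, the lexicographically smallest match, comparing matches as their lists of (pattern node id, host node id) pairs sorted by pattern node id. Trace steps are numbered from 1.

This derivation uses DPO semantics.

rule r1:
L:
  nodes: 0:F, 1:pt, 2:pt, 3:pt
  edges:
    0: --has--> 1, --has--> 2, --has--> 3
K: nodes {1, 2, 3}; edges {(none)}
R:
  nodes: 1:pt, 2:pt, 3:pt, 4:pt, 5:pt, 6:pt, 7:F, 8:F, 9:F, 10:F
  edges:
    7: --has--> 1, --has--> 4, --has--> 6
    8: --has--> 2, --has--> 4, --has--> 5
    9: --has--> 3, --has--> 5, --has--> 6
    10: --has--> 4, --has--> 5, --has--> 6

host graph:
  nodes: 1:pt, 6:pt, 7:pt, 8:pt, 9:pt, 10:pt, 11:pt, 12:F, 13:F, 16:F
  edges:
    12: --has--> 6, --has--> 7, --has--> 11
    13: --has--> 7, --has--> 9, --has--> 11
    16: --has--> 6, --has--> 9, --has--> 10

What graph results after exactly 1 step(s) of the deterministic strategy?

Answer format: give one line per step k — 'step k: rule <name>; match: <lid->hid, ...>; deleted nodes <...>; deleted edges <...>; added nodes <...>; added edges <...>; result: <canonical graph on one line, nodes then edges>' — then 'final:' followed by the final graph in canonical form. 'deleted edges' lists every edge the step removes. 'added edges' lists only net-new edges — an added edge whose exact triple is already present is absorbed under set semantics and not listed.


step 1: rule r1; match: 0->12, 1->6, 2->7, 3->11; deleted nodes 12; deleted edges (12,6,has); (12,7,has); (12,11,has); added nodes 17, 18, 19, 20, 21, 22, 23; added edges (20,6,has); (20,17,has); (20,19,has); (21,7,has); (21,17,has); (21,18,has); (22,11,has); (22,18,has); (22,19,has); (23,17,has); (23,18,has); (23,19,has); result: nodes: 1:pt, 6:pt, 7:pt, 8:pt, 9:pt, 10:pt, 11:pt, 13:F, 16:F, 17:pt, 18:pt, 19:pt, 20:F, 21:F, 22:F, 23:F edges: (13,7,has); (13,9,has); (13,11,has); (16,6,has); (16,9,has); (16,10,has); (20,6,has); (20,17,has); (20,19,has); (21,7,has); (21,17,has); (21,18,has); (22,11,has); (22,18,has); (22,19,has); (23,17,has); (23,18,has); (23,19,has)
final:
nodes: 1:pt, 6:pt, 7:pt, 8:pt, 9:pt, 10:pt, 11:pt, 13:F, 16:F, 17:pt, 18:pt, 19:pt, 20:F, 21:F, 22:F, 23:F
edges: (13,7,has); (13,9,has); (13,11,has); (16,6,has); (16,9,has); (16,10,has); (20,6,has); (20,17,has); (20,19,has); (21,7,has); (21,17,has); (21,18,has); (22,11,has); (22,18,has); (22,19,has); (23,17,has); (23,18,has); (23,19,has)


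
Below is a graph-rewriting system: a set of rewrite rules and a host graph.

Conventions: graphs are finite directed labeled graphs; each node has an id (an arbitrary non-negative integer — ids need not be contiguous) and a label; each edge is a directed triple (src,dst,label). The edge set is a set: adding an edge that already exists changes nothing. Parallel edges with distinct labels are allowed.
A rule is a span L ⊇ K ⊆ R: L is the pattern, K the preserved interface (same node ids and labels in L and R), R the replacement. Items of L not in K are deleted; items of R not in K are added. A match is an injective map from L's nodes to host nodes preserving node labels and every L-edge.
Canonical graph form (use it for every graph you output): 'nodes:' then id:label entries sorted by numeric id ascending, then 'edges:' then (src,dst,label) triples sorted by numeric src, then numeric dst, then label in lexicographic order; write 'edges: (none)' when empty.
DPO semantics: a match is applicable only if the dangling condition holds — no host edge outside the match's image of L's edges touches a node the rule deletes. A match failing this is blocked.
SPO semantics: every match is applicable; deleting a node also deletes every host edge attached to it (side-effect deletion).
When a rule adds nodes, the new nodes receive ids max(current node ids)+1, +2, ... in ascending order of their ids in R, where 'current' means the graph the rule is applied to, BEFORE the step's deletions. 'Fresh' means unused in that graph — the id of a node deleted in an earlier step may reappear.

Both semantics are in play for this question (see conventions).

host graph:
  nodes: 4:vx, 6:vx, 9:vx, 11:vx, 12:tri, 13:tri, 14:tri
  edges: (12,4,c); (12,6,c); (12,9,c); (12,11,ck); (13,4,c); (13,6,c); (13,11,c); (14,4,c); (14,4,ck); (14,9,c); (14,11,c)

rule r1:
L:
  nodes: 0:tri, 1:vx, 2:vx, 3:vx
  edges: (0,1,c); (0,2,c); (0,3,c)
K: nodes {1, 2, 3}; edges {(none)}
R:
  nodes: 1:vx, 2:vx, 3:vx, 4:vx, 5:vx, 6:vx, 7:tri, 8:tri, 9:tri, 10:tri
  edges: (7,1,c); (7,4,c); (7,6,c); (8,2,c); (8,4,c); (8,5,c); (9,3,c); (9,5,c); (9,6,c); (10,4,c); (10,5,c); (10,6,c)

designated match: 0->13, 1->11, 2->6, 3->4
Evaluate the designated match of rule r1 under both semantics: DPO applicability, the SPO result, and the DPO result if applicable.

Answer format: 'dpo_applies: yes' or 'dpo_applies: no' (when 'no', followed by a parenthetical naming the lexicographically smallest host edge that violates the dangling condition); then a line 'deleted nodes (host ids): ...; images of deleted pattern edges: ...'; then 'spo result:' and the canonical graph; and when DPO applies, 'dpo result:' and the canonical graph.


dpo_applies: yes
deleted nodes (host ids): 13; images of deleted pattern edges: (13,4,c); (13,6,c); (13,11,c)
spo result:
nodes: 4:vx, 6:vx, 9:vx, 11:vx, 12:tri, 14:tri, 15:vx, 16:vx, 17:vx, 18:tri, 19:tri, 20:tri, 21:tri
edges: (12,4,c); (12,6,c); (12,9,c); (12,11,ck); (14,4,c); (14,4,ck); (14,9,c); (14,11,c); (18,11,c); (18,15,c); (18,17,c); (19,6,c); (19,15,c); (19,16,c); (20,4,c); (20,16,c); (20,17,c); (21,15,c); (21,16,c); (21,17,c)
dpo result:
nodes: 4:vx, 6:vx, 9:vx, 11:vx, 12:tri, 14:tri, 15:vx, 16:vx, 17:vx, 18:tri, 19:tri, 20:tri, 21:tri
edges: (12,4,c); (12,6,c); (12,9,c); (12,11,ck); (14,4,c); (14,4,ck); (14,9,c); (14,11,c); (18,11,c); (18,15,c); (18,17,c); (19,6,c); (19,15,c); (19,16,c); (20,4,c); (20,16,c); (20,17,c); (21,15,c); (21,16,c); (21,17,c)


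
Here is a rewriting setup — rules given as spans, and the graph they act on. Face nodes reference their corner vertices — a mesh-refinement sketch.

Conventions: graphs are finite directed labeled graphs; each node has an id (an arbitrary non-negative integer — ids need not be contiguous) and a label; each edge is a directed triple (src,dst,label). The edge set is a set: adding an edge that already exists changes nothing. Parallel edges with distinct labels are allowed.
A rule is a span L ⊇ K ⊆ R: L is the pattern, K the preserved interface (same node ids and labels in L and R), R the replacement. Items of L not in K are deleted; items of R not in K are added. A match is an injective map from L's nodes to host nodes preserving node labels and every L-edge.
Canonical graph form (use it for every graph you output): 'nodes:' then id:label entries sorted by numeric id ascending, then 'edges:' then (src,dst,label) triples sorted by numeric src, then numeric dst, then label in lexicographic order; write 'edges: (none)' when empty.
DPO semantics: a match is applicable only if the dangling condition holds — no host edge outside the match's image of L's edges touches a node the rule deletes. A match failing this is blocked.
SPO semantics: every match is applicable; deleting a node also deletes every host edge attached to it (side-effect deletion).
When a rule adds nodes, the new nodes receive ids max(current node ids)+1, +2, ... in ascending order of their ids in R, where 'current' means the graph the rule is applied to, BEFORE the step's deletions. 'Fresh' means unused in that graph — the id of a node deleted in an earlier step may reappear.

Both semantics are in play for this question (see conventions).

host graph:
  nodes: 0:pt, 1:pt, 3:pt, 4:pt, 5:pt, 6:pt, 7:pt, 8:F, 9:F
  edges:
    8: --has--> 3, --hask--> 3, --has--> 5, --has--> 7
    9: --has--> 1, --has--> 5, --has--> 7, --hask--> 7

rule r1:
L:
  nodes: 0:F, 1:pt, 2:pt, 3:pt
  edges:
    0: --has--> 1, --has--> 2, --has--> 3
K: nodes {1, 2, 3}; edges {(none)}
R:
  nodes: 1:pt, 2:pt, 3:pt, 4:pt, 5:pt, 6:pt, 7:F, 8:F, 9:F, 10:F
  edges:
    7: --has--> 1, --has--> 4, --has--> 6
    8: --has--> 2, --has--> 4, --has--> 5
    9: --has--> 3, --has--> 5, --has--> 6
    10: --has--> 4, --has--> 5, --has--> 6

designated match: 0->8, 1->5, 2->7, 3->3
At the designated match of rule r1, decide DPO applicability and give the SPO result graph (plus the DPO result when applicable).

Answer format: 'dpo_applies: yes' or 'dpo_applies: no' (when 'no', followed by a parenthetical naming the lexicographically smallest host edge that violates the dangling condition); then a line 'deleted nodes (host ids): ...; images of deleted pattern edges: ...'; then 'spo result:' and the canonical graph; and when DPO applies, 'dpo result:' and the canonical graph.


dpo_applies: no
(the rule deletes node 8, which keeps host edge (8,3,hask) outside the match image — the dangling condition fails, DPO blocks; SPO proceeds and side-deletes such edges)
deleted nodes (host ids): 8; images of deleted pattern edges: (8,3,has); (8,5,has); (8,7,has)
spo result:
nodes: 0:pt, 1:pt, 3:pt, 4:pt, 5:pt, 6:pt, 7:pt, 9:F, 10:pt, 11:pt, 12:pt, 13:F, 14:F, 15:F, 16:F
edges: (9,1,has); (9,5,has); (9,7,has); (9,7,hask); (13,5,has); (13,10,has); (13,12,has); (14,7,has); (14,10,has); (14,11,has); (15,3,has); (15,11,has); (15,12,has); (16,10,has); (16,11,has); (16,12,has)


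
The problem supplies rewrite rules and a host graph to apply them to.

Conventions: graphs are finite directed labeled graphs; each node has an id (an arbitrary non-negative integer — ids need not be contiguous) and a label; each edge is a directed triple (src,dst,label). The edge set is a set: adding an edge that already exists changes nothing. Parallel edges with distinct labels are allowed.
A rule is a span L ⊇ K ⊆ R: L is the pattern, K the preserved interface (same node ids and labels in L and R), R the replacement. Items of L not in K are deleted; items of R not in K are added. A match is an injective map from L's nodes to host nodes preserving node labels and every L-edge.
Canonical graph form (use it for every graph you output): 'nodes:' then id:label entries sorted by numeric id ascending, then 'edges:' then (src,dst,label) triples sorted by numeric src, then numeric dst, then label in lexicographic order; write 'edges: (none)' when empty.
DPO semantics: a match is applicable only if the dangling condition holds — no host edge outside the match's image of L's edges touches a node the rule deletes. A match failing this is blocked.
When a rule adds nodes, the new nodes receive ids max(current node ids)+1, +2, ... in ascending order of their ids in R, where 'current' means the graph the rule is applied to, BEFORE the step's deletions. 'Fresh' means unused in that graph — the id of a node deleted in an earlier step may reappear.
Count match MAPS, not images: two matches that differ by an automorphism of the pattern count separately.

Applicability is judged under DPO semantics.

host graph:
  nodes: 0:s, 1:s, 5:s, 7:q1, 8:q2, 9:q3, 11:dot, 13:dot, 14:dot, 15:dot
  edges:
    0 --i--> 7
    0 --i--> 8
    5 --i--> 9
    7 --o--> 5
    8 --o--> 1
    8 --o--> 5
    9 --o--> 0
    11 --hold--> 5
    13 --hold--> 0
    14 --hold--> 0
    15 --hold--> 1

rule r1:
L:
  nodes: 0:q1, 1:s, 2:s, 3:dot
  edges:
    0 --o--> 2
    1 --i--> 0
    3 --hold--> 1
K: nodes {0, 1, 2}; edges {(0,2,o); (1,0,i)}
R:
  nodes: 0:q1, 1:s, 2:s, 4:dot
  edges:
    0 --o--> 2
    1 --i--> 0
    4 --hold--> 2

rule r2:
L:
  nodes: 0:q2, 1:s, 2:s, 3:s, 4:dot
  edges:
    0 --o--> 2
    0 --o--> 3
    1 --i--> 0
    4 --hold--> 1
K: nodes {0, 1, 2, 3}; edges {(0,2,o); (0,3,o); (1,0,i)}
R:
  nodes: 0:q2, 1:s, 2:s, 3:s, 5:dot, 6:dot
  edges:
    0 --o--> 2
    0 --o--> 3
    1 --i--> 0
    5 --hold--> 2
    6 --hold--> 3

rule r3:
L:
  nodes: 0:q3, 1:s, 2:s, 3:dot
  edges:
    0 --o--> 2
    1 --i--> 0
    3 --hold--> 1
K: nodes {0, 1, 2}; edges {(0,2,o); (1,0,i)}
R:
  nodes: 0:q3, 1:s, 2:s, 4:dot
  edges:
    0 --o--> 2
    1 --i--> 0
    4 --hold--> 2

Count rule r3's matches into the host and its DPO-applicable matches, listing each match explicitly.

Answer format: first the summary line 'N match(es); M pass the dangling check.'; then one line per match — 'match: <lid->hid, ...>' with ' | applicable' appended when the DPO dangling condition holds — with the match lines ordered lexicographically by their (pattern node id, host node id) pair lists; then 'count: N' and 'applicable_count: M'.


1 match(es); 1 pass the dangling check.
match: 0->9, 1->5, 2->0, 3->11 | applicable
count: 1
applicable_count: 1


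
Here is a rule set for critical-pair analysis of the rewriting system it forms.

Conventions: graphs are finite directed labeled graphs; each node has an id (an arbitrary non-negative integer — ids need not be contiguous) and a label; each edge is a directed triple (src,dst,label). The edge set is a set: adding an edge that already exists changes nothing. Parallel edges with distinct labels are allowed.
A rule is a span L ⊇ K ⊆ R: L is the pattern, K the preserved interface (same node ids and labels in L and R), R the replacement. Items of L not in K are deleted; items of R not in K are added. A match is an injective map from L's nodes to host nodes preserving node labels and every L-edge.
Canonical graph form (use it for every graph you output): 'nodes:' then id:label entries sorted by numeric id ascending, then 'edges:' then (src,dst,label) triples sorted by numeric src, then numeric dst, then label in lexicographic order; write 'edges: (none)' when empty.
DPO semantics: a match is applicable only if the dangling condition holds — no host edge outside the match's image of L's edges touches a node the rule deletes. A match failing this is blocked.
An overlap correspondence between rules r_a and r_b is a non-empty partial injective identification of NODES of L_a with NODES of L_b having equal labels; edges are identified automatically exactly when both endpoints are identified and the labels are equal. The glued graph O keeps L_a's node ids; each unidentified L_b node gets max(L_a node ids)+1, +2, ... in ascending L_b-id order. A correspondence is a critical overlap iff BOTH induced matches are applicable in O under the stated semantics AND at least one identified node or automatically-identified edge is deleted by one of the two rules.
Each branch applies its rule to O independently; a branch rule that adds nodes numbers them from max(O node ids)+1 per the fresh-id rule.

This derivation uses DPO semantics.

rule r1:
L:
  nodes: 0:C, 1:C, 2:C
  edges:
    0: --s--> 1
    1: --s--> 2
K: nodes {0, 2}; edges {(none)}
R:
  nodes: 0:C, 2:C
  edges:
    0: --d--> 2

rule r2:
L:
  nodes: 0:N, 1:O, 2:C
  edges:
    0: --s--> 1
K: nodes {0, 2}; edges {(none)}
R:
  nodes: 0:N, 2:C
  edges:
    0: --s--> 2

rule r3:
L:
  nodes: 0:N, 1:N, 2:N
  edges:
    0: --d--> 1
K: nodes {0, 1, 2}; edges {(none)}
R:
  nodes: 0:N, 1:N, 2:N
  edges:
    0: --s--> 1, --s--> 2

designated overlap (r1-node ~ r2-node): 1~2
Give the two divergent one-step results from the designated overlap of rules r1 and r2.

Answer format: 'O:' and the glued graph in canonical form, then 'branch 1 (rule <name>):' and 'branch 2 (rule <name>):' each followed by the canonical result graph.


O:
nodes: 0:C, 1:C, 2:C, 3:N, 4:O
edges: (0,1,s); (1,2,s); (3,4,s)
branch 1 (rule r1):
nodes: 0:C, 2:C, 3:N, 4:O
edges: (0,2,d); (3,4,s)
branch 2 (rule r2):
nodes: 0:C, 1:C, 2:C, 3:N
edges: (0,1,s); (1,2,s); (3,1,s)


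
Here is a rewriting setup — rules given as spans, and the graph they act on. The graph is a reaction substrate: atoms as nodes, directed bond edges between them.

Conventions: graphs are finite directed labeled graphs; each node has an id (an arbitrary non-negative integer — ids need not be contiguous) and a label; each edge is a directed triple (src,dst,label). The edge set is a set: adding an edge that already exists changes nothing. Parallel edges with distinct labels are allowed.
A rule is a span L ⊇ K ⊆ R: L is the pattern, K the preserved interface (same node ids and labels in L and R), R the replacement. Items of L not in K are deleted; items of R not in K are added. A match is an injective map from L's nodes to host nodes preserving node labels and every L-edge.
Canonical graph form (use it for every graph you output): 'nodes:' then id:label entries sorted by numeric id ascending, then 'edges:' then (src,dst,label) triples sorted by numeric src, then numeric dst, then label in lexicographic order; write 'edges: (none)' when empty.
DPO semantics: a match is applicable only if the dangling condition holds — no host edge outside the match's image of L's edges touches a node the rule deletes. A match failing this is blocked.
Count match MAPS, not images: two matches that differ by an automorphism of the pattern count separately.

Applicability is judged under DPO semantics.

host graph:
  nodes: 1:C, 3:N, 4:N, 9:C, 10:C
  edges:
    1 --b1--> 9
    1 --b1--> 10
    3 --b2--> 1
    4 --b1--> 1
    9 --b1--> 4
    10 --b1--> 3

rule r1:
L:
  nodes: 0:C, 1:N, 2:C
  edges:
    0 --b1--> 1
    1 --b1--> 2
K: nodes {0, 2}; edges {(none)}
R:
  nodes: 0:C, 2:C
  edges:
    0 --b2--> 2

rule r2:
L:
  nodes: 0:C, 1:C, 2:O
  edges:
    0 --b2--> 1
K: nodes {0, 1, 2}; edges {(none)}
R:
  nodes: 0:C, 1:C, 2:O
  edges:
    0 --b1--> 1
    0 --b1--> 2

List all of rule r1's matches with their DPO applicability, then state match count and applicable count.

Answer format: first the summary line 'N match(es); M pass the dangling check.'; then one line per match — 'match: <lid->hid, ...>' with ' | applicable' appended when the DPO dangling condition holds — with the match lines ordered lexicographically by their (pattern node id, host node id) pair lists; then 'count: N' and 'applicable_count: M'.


1 match(es); 1 pass the dangling check.
match: 0->9, 1->4, 2->1 | applicable
count: 1
applicable_count: 1


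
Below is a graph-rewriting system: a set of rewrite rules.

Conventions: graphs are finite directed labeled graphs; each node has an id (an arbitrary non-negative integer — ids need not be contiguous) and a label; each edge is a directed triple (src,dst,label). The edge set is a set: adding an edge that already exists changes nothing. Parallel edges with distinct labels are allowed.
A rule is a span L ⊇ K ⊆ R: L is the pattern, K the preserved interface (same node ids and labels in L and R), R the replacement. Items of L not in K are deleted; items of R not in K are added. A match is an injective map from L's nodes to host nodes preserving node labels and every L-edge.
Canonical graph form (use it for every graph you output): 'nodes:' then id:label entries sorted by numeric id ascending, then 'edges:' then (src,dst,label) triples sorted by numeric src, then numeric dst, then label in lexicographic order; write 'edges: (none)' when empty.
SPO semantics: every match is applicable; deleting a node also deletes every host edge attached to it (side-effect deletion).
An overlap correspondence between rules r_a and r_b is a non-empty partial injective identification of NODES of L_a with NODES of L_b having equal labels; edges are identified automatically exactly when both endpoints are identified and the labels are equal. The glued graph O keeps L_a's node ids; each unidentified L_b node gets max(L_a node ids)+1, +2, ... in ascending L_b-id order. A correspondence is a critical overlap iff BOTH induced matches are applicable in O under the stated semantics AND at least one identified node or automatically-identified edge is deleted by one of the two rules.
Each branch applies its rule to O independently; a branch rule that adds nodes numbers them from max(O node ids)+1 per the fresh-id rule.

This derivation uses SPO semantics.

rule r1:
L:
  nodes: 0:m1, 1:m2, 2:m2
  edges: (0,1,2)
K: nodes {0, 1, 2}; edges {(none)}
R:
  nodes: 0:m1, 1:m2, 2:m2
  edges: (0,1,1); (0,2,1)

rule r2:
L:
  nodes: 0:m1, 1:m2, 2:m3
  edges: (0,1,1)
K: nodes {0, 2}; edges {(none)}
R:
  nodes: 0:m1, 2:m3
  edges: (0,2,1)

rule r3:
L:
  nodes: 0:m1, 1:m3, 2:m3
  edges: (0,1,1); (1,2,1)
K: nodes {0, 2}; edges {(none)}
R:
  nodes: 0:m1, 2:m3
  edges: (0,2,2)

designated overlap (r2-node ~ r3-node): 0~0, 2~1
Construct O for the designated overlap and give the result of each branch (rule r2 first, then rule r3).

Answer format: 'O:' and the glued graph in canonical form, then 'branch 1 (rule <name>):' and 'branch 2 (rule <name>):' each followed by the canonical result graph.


O:
nodes: 0:m1, 1:m2, 2:m3, 3:m3
edges: (0,1,1); (0,2,1); (2,3,1)
branch 1 (rule r2):
nodes: 0:m1, 2:m3, 3:m3
edges: (0,2,1); (2,3,1)
branch 2 (rule r3):
nodes: 0:m1, 1:m2, 3:m3
edges: (0,1,1); (0,3,2)
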